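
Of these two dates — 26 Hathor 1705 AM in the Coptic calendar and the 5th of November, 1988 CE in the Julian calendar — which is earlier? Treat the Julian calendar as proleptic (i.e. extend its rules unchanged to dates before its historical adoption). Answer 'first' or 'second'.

The two dates have Julian Day Numbers 2447501 and 2447484 respectively.
Since 2447484 < 2447501, the second date comes first.

second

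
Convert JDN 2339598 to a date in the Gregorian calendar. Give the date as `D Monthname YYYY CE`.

1 July 1693 CE

Counting from JDN 2299161 = 15 Oct 1582 gives an offset of 40437 days.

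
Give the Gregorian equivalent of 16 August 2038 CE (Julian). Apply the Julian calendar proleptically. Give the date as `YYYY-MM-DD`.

At this point the Julian calendar is 13 days behind the Gregorian.
16 August 2038 Julian + 13 days → 29 August 2038 Gregorian.

2038-08-29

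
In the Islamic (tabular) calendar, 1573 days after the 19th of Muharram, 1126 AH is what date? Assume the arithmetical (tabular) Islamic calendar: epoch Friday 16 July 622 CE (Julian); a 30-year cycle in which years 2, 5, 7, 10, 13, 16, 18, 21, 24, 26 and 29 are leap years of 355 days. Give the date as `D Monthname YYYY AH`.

26 Jumada al-Thani 1130 AH

The starting date is JDN 2347120; 2347120 + 1573 = 2348693.
JDN 2348693 corresponds to 26 Jumada al-Thani 1130 AH.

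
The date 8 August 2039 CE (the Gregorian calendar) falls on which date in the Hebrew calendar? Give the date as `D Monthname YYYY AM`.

Julian Day Number of the source date = 2466009.
Converting JDN 2466009 to the Hebrew calendar gives 18 Av 5799 AM.

18 Av 5799 AM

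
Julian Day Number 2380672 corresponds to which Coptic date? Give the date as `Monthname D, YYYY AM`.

JDN 2380672 is 16 December 1805 in the Gregorian calendar.
In the Coptic calendar that day is Koiak 8, 1522 AM.

Koiak 8, 1522 AM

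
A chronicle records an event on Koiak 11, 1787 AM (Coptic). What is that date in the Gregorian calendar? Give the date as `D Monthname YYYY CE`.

20 December 2070 CE

Julian Day Number of the source date = 2477466.
Converting JDN 2477466 to the Gregorian calendar gives 20 December 2070 CE.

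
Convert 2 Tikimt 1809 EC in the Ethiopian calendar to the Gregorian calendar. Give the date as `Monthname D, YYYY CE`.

October 11, 1816 CE

Julian Day Number of the source date = 2384624.
Converting JDN 2384624 to the Gregorian calendar gives 11 October 1816 CE.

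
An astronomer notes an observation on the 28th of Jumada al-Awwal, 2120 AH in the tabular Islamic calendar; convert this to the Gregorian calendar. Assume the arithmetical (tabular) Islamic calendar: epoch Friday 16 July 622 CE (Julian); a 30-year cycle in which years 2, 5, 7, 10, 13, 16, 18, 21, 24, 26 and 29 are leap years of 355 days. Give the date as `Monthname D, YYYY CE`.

Julian Day Number of the source date = 2699488.
Converting JDN 2699488 to the Gregorian calendar gives 5 November 2678 CE.

November 5, 2678 CE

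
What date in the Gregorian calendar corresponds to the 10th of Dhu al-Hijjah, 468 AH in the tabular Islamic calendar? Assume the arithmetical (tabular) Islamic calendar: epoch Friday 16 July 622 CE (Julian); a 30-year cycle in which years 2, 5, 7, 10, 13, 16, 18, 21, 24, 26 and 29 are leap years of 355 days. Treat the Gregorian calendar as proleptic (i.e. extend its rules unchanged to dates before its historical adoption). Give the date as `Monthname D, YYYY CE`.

July 21, 1076 CE

Both dates share Julian Day Number 2114263; in the Gregorian calendar that is 21 July 1076 CE.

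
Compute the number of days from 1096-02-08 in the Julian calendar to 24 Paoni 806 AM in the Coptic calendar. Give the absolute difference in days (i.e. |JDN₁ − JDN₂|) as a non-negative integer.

First date → JDN 2121410; second date → JDN 2119349.
The interval is |2121410 − 2119349| = 2061 days.

2061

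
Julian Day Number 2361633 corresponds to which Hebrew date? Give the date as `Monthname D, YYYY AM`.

Cheshvan 2, 5514 AM

JDN 2361633 is 30 October 1753 in the Gregorian calendar.
In the Hebrew calendar that day is Cheshvan 2, 5514 AM.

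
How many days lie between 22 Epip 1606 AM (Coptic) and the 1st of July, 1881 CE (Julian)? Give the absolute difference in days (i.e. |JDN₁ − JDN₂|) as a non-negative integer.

First date → JDN 2411577; second date → JDN 2408275.
The interval is |2411577 − 2408275| = 3302 days.

3302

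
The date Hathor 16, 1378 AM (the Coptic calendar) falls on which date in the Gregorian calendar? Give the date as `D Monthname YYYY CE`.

Both dates share Julian Day Number 2328054; in the Gregorian calendar that is 22 November 1661 CE.

22 November 1661 CE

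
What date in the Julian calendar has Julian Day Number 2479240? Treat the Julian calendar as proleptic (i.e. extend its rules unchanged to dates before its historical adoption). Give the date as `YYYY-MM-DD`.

The Gregorian equivalent of JDN 2479240 is 29 October 2075.
In the Julian calendar that day is 2075-10-16.

2075-10-16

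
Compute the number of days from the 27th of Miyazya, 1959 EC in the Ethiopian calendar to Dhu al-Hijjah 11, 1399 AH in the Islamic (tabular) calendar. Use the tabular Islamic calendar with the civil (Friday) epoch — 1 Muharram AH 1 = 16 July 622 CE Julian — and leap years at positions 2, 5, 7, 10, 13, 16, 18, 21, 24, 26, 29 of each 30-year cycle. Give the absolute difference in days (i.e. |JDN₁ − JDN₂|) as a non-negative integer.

JDN of the first date = 2439616.
JDN of the second date = 2444180.
|2444180 − 2439616| = 4564.

4564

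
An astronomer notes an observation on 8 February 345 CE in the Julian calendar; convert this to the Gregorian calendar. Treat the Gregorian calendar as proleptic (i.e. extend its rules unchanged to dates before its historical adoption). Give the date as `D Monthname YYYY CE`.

The Julian–Gregorian offset here is 1 day (Julian trailing).
8 February 345 Julian + 1 day → 9 February 345 Gregorian.

9 February 345 CE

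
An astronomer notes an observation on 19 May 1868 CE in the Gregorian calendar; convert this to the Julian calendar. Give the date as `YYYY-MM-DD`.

The Julian–Gregorian offset here is 12 days (Julian trailing).
19 May 1868 Gregorian − 12 days → 7 May 1868 Julian.

1868-05-07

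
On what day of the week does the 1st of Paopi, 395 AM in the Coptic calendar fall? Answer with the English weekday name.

Tuesday

In the proleptic Gregorian calendar this is 1 October 678 (JDN 1968968).
1968968 ≡ 1 (mod 7); counting from Monday = 0 gives Tuesday.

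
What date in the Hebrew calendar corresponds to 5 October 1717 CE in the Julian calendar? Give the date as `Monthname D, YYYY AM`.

The source date corresponds to 16 October 1717 in the Gregorian calendar (JDN 2348470).
That day falls on 11 Cheshvan 5478 AM in the Hebrew calendar.

Cheshvan 11, 5478 AM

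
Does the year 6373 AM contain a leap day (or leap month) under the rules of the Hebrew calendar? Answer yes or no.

yes

Hebrew year 6373 is year 8 of its 19-year Metonic cycle; leap years are at positions 3, 6, 8, 11, 14, 17, 19, so it is a leap year (13 months).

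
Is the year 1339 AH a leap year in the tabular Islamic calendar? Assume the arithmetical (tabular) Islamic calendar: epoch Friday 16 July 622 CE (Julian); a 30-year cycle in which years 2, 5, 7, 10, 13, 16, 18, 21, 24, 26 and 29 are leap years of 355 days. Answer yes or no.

Year 1339 AH is year 19 of its 30-year cycle; leap positions are 2, 5, 7, 10, 13, 16, 18, 21, 24, 26, 29, so it is a common year (354 days).

no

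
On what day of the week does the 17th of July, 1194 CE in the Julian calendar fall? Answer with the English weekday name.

Sunday

In the proleptic Gregorian calendar this is 24 July 1194 (JDN 2157364).
2157364 ≡ 6 (mod 7); counting from Monday = 0 gives Sunday.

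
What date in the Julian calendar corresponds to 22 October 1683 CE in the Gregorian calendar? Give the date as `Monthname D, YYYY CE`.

October 12, 1683 CE

For dates in this range the Gregorian date is 10 days ahead of the Julian.
22 October 1683 Gregorian − 10 days → 12 October 1683 Julian.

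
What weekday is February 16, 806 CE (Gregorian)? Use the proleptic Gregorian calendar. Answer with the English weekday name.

Thursday

2015492 ≡ 3 (mod 7); counting from Monday = 0 gives Thursday.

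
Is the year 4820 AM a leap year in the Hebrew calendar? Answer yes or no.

Hebrew year 4820 is year 13 of its 19-year Metonic cycle; leap years are at positions 3, 6, 8, 11, 14, 17, 19, so it is a common year (12 months).

no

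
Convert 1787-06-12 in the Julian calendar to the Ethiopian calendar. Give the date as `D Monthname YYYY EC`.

18 Sene 1779 EC

Both dates share Julian Day Number 2373922; in the Ethiopian calendar that is 18 Sene 1779 EC.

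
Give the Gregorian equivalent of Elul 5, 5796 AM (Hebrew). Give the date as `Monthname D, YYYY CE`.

August 28, 2036 CE

Julian Day Number of the source date = 2464934.
Converting JDN 2464934 to the Gregorian calendar gives 28 August 2036 CE.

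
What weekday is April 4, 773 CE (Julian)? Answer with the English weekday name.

Sunday

In the proleptic Gregorian calendar this is 8 April 773 (JDN 2003490).
Since JDN mod 7 = 6 (0 = Monday), the day is Sunday.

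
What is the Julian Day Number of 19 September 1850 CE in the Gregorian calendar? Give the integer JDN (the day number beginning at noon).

JDN 2400001 is 17 November 1858 CE (Gregorian), MJD 0; the target day is −2981 days from there, so JDN = 2397020.

2397020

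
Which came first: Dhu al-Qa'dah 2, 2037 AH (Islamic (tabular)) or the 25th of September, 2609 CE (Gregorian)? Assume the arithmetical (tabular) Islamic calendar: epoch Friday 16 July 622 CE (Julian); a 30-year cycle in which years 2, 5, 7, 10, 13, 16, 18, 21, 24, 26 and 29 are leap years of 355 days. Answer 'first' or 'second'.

first

Converting both to JDN: 2670227 vs 2674245; the smaller is the first.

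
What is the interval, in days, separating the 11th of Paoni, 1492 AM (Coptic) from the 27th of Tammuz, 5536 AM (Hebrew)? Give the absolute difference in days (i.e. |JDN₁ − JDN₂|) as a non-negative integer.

JDN of the first date = 2369898.
JDN of the second date = 2369926.
|2369926 − 2369898| = 28.

28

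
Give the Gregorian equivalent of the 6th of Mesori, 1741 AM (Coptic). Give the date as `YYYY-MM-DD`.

2025-08-12

Both dates share Julian Day Number 2460900; in the Gregorian calendar that is 12 August 2025 CE.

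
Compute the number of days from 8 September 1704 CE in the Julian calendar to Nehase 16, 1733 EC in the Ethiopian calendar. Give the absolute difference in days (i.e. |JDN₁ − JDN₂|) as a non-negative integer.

JDN of the first date = 2343695.
JDN of the second date = 2357179.
|2357179 − 2343695| = 13484.

13484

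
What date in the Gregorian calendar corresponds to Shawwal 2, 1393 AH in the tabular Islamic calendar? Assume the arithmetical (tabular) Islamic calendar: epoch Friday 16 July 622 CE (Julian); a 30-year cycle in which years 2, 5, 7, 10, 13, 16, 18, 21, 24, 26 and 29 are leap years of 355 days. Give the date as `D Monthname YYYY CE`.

29 October 1973 CE

Both dates share Julian Day Number 2441985; in the Gregorian calendar that is 29 October 1973 CE.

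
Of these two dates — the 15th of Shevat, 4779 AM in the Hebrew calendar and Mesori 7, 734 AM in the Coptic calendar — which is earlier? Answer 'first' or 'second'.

First date → JDN 2093271; second date → JDN 2093094.
JDN 2093094 < JDN 2093271, so the second date is earlier.

second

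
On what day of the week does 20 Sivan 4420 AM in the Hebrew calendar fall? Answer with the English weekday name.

Wednesday

Equivalently 6 June 660 Gregorian, JDN 1962277.
1962277 ≡ 2 (mod 7); counting from Monday = 0 gives Wednesday.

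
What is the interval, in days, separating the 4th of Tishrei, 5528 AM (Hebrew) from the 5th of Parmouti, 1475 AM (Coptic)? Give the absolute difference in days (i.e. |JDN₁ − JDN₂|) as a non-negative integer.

3091

JDN of the first date = 2366713.
JDN of the second date = 2363622.
|2363622 − 2366713| = 3091.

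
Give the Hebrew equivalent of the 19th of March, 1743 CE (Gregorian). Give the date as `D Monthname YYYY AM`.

Julian Day Number of the source date = 2357755.
Converting JDN 2357755 to the Hebrew calendar gives 23 Adar 5503 AM.

23 Adar 5503 AM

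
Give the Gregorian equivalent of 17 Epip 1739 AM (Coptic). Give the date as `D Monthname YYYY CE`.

Both dates share Julian Day Number 2460150; in the Gregorian calendar that is 24 July 2023 CE.

24 July 2023 CE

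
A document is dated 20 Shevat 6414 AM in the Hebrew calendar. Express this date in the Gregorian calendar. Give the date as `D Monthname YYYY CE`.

31 January 2654 CE

Both dates share Julian Day Number 2690444; in the Gregorian calendar that is 31 January 2654 CE.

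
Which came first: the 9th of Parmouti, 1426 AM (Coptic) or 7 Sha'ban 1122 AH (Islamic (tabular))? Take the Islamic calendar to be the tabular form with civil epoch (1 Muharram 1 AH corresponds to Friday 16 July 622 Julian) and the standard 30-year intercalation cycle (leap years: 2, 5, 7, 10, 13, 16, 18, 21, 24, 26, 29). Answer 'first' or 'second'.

Converting both to JDN: 2345729 vs 2345898; the smaller is the first.

first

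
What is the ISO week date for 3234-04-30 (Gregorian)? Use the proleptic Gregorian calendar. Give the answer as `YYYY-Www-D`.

The weekday is Sunday (ISO weekday 7).
That Sunday belongs to ISO week 17 of ISO year 3234.

3234-W17-7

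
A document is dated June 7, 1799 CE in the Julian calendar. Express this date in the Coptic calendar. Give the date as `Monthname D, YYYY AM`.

Paoni 13, 1515 AM

Julian Day Number of the source date = 2378300.
Converting JDN 2378300 to the Coptic calendar gives 13 Paoni 1515 AM.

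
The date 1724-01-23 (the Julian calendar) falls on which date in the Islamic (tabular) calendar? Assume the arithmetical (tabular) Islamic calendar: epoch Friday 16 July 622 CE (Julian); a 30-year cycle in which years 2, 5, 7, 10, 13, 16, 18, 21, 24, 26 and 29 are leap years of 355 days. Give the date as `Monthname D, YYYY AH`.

Jumada al-Awwal 8, 1136 AH

Both dates share Julian Day Number 2350771; in the tabular Islamic calendar that is 8 Jumada al-Awwal 1136 AH.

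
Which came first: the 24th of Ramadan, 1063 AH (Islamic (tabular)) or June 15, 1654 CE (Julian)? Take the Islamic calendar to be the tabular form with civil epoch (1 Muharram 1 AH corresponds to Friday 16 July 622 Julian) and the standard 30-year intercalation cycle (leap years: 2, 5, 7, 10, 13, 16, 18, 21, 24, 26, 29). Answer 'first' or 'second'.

first

The two dates have Julian Day Numbers 2325036 and 2325347 respectively.
Since 2325036 < 2325347, the first date comes first.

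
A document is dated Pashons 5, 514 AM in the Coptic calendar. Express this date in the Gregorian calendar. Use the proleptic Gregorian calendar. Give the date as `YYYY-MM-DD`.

0798-05-04

Julian Day Number of the source date = 2012647.
Converting JDN 2012647 to the Gregorian calendar gives 4 May 798 CE.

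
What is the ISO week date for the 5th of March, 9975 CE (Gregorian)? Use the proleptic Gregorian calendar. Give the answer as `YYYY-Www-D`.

The weekday is Wednesday (ISO weekday 3).
That Wednesday belongs to ISO week 10 of ISO year 9975.

9975-W10-3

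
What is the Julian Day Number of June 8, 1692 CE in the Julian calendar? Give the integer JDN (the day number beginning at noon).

2339220

Equivalently 18 June 1692 (Gregorian).
JDN 2400001 is 17 November 1858 CE (Gregorian), MJD 0; the target day is −60781 days from there, so JDN = 2339220.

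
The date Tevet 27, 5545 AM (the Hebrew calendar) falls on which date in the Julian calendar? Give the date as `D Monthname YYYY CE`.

29 December 1784 CE

Both dates share Julian Day Number 2373027; in the Julian calendar that is 29 December 1784 CE.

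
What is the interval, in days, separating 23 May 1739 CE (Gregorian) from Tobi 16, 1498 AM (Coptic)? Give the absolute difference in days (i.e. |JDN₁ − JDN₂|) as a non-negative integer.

JDN of the first date = 2356359.
JDN of the second date = 2371944.
|2371944 − 2356359| = 15585.

15585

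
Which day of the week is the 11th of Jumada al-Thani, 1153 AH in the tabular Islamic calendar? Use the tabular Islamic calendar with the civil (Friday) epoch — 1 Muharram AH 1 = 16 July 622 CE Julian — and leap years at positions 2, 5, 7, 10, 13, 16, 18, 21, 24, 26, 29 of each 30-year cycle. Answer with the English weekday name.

Saturday

Equivalently 3 September 1740 Gregorian, JDN 2356828.
Since JDN mod 7 = 5 (0 = Monday), the day is Saturday.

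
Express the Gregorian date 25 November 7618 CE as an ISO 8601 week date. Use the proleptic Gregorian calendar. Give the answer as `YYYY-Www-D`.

The weekday is Sunday (ISO weekday 7).
That Sunday belongs to ISO week 47 of ISO year 7618.

7618-W47-7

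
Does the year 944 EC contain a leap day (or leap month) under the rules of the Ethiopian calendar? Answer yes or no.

944 mod 4 = 0; in the Ethiopian calendar a year is leap when year mod 4 = 3, so it is a common year.

no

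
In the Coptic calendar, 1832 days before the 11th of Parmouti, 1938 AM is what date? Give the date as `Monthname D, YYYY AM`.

Parmouti 5, 1933 AM

Counting 1832 days back from JDN 2532739 reaches JDN 2530907, which is Parmouti 5, 1933 AM.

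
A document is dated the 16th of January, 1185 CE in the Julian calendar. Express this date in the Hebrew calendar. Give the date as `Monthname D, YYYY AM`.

Both dates share Julian Day Number 2153895; in the Hebrew calendar that is 12 Shevat 4945 AM.

Shevat 12, 4945 AM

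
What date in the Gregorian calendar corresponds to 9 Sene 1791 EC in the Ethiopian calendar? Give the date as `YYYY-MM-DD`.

Both dates share Julian Day Number 2378296; in the Gregorian calendar that is 14 June 1799 CE.

1799-06-14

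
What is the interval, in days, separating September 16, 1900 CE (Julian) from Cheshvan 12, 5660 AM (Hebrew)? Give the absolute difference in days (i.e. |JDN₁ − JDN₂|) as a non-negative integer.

348

First date → JDN 2415292; second date → JDN 2414944.
The interval is |2415292 − 2414944| = 348 days.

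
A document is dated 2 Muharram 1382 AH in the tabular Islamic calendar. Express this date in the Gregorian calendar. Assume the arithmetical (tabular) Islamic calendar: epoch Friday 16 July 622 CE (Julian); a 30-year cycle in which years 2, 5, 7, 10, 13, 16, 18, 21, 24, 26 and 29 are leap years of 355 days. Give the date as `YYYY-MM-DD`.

1962-06-05

Both dates share Julian Day Number 2437821; in the Gregorian calendar that is 5 June 1962 CE.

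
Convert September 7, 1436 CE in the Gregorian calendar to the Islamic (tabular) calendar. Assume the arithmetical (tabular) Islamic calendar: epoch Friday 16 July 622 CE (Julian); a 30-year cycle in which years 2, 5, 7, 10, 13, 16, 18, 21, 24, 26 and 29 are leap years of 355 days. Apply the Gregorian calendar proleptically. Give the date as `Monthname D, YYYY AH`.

Both dates share Julian Day Number 2245798; in the tabular Islamic calendar that is 15 Safar 840 AH.

Safar 15, 840 AH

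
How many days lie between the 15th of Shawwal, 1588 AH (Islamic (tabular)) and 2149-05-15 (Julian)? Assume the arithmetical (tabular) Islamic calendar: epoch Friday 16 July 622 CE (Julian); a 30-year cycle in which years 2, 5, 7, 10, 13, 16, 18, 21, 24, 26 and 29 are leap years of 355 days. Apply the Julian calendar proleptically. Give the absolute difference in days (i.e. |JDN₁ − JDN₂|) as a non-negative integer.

4985

JDN of the first date = 2511100.
JDN of the second date = 2506115.
|2506115 − 2511100| = 4985.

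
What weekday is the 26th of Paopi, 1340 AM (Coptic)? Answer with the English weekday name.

In the Gregorian calendar this is 3 November 1623 (JDN 2314155).
Since JDN mod 7 = 4 (0 = Monday), the day is Friday.

Friday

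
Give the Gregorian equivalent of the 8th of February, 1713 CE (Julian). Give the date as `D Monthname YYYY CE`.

19 February 1713 CE

The Julian–Gregorian offset here is 11 days (Julian trailing).
8 February 1713 Julian + 11 days → 19 February 1713 Gregorian.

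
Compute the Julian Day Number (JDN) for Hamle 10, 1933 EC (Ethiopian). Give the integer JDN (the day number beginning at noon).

2430193

Equivalently 17 July 1941 (Gregorian).
JDN 2400001 is 17 November 1858 CE (Gregorian), MJD 0; the target day is +30192 days from there, so JDN = 2430193.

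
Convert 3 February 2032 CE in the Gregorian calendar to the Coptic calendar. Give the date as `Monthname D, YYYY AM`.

Tobi 25, 1748 AM

Julian Day Number of the source date = 2463266.
Converting JDN 2463266 to the Coptic calendar gives 25 Tobi 1748 AM.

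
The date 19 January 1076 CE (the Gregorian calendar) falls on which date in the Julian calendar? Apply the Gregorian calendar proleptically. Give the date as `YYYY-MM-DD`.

For dates in this range the Gregorian date is 6 days ahead of the Julian.
19 January 1076 Gregorian − 6 days → 13 January 1076 Julian.

1076-01-13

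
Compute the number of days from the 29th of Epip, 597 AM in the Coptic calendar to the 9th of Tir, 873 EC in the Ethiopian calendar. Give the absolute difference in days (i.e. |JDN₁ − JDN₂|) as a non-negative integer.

200

First date → JDN 2043047; second date → JDN 2042847.
The interval is |2043047 − 2042847| = 200 days.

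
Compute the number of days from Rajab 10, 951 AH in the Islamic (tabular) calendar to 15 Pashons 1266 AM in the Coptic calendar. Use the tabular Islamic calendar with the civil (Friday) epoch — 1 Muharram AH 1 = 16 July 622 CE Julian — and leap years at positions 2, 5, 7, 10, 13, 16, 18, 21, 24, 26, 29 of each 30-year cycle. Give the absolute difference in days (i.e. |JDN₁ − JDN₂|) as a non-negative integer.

First date → JDN 2285274; second date → JDN 2287325.
The interval is |2285274 − 2287325| = 2051 days.

2051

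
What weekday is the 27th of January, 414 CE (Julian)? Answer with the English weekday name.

Equivalently 28 January 414 Gregorian, JDN 1872298.
1872298 ≡ 1 (mod 7); counting from Monday = 0 gives Tuesday.

Tuesday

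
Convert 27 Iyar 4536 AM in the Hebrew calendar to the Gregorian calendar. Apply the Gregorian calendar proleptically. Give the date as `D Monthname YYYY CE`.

Both dates share Julian Day Number 2004633; in the Gregorian calendar that is 25 May 776 CE.

25 May 776 CE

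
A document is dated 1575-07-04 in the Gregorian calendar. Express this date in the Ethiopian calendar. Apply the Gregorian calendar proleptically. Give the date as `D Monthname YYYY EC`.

30 Sene 1567 EC

Both dates share Julian Day Number 2296501; in the Ethiopian calendar that is 30 Sene 1567 EC.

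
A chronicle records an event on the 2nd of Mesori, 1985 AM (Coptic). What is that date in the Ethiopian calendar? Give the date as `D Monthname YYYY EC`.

Julian Day Number of the source date = 2550017.
Converting JDN 2550017 to the Ethiopian calendar gives 2 Nehase 2261 EC.

2 Nehase 2261 EC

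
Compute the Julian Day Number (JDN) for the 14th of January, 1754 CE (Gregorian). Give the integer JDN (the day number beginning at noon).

2361709

JDN 2400001 is 17 November 1858 CE (Gregorian), MJD 0; the target day is −38292 days from there, so JDN = 2361709.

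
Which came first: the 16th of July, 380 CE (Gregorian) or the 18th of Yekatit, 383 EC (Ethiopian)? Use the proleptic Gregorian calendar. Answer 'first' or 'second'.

Converting both to JDN: 1860049 vs 1863913; the smaller is the first.

first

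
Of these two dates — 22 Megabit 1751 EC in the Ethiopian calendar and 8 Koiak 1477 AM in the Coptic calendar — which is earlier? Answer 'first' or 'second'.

Converting both to JDN: 2363609 vs 2364236; the smaller is the first.

first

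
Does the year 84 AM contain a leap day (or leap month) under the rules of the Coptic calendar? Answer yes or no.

no

84 mod 4 = 0; in the Coptic calendar a year is leap when year mod 4 = 3, so it is a common year.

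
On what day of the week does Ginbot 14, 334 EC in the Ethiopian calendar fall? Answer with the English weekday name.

Sunday

Equivalently 10 May 342 Gregorian, JDN 1846102.
Since JDN mod 7 = 6 (0 = Monday), the day is Sunday.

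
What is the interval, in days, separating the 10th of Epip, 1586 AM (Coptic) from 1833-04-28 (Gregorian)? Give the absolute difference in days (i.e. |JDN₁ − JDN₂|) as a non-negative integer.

13593

JDN of the first date = 2404260.
JDN of the second date = 2390667.
|2390667 − 2404260| = 13593.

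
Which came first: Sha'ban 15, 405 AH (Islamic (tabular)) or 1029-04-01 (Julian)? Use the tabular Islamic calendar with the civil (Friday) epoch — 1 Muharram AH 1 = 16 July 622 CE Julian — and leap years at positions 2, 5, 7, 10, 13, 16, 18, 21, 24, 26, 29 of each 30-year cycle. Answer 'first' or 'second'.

Converting both to JDN: 2091825 vs 2096991; the smaller is the first.

first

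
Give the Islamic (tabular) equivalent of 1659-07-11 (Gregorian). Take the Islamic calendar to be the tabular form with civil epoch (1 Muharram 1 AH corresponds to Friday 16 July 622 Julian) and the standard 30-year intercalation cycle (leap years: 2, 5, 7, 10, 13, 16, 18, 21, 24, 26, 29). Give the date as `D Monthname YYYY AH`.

Both dates share Julian Day Number 2327189; in the tabular Islamic calendar that is 20 Shawwal 1069 AH.

20 Shawwal 1069 AH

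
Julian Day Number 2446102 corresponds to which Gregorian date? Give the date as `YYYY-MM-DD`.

1985-02-05

JDN 2451545 is 1 Jan 2000; 2446102 is −5443 days from there.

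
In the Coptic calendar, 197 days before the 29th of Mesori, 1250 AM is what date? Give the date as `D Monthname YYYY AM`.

12 Meshir 1250 AM

JDN of the 29th of Mesori, 1250 AM = 2281585.
2281585 − 197 = 2281388.
JDN 2281388 in the Coptic calendar is 12 Meshir 1250 AM.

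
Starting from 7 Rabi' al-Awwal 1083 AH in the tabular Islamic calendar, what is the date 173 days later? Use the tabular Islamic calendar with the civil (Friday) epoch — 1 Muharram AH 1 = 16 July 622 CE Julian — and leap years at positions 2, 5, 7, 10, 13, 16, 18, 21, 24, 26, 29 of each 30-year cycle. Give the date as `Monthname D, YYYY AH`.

JDN of 7 Rabi' al-Awwal 1083 AH = 2331930.
2331930 + 173 = 2332103.
JDN 2332103 in the tabular Islamic calendar is Ramadan 3, 1083 AH.

Ramadan 3, 1083 AH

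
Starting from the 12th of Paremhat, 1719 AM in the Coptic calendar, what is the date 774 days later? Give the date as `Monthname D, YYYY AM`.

Counting 774 days forward from JDN 2452720 reaches JDN 2453494, which is Parmouti 25, 1721 AM.

Parmouti 25, 1721 AM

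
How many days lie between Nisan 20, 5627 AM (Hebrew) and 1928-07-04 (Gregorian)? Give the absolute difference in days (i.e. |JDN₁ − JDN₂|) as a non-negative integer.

22350

First date → JDN 2403082; second date → JDN 2425432.
The interval is |2403082 − 2425432| = 22350 days.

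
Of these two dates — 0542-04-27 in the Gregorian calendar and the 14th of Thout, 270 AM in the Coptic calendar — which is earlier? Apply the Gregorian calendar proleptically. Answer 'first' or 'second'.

first

First date → JDN 1919138; second date → JDN 1923295.
JDN 1919138 < JDN 1923295, so the first date is earlier.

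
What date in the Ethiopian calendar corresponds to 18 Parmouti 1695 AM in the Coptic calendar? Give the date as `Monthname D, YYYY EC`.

Both dates share Julian Day Number 2443990; in the Ethiopian calendar that is 18 Miyazya 1971 EC.

Miyazya 18, 1971 EC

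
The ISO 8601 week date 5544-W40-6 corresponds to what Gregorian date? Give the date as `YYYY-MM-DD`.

5544-10-07

ISO week 1 of 5544 is the week containing the first Thursday of 5544.
Week 40, day 6 (Saturday) lands on 5544-10-07.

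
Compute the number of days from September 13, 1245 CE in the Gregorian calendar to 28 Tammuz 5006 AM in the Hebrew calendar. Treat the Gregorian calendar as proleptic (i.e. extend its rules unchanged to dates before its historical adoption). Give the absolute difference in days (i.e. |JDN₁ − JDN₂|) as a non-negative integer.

311

JDN of the first date = 2176043.
JDN of the second date = 2176354.
|2176354 − 2176043| = 311.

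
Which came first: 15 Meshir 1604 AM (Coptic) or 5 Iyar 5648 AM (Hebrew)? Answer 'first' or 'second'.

Converting both to JDN: 2410690 vs 2410744; the smaller is the first.

first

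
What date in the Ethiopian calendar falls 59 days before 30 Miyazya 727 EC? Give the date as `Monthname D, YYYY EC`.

JDN of 30 Miyazya 727 EC = 1989631.
1989631 − 59 = 1989572.
JDN 1989572 in the Ethiopian calendar is Megabit 1, 727 EC.

Megabit 1, 727 EC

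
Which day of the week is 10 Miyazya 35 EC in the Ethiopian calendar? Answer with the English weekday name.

Friday

This is JDN 1736858 (3 April 43 Gregorian).
JDN 1736858 mod 7 = 4, and JDN 0 was a Monday, so this is a Friday.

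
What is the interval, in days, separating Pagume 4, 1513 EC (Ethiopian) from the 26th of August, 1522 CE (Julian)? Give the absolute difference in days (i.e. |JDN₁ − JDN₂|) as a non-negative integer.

JDN of the first date = 2276842.
JDN of the second date = 2277206.
|2277206 − 2276842| = 364.

364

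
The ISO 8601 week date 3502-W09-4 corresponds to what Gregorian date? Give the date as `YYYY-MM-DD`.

3502-02-27

ISO week 1 of 3502 is the week containing the first Thursday of 3502.
Week 9, day 4 (Thursday) lands on 3502-02-27.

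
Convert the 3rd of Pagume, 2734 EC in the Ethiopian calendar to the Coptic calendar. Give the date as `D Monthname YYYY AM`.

Both dates share Julian Day Number 2722811; in the Coptic calendar that is 3 Pi Kogi Enavot 2458 AM.

3 Pi Kogi Enavot 2458 AM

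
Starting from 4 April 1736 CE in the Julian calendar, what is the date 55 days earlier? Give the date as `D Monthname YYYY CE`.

Counting 55 days back from JDN 2355226 reaches JDN 2355171, which is 9 February 1736 CE.

9 February 1736 CE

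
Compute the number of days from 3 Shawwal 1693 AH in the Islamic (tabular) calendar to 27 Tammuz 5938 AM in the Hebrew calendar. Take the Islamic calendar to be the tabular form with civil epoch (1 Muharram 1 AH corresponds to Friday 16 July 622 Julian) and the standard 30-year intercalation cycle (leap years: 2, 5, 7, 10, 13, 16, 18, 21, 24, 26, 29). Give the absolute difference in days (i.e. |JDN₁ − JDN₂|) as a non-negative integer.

31545

JDN of the first date = 2548296.
JDN of the second date = 2516751.
|2516751 − 2548296| = 31545.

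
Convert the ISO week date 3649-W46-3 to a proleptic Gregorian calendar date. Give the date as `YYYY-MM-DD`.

3649-11-17

ISO week 1 of 3649 is the week containing the first Thursday of 3649.
Week 46, day 3 (Wednesday) lands on 3649-11-17.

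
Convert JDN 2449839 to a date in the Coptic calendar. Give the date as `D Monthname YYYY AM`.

The Gregorian equivalent of JDN 2449839 is 1 May 1995.
In the Coptic calendar that day is 23 Parmouti 1711 AM.

23 Parmouti 1711 AM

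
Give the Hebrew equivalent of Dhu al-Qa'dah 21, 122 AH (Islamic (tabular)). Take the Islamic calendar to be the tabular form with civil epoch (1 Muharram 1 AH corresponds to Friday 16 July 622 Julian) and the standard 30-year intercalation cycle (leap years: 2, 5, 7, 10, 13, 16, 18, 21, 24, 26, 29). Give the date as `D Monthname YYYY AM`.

22 Cheshvan 4501 AM

Julian Day Number of the source date = 1991633.
Converting JDN 1991633 to the Hebrew calendar gives 22 Cheshvan 4501 AM.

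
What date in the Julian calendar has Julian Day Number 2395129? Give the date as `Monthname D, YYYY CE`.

The Gregorian equivalent of JDN 2395129 is 16 July 1845.
In the Julian calendar that day is July 4, 1845 CE.

July 4, 1845 CE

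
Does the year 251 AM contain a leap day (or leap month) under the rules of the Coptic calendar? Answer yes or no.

251 mod 4 = 3; in the Coptic calendar a year is leap when year mod 4 = 3, so it is a leap year.

yes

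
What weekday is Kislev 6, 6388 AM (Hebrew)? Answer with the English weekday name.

In the Gregorian calendar this is 7 December 2627 (JDN 2680892).
Since JDN mod 7 = 4 (0 = Monday), the day is Friday.

Friday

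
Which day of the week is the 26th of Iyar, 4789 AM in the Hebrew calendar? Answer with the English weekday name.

Equivalently 18 May 1029 Gregorian, JDN 2097032.
2097032 ≡ 0 (mod 7); counting from Monday = 0 gives Monday.

Monday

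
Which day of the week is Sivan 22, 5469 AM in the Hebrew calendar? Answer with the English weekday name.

Friday

Equivalently 31 May 1709 Gregorian, JDN 2345410.
2345410 ≡ 4 (mod 7); counting from Monday = 0 gives Friday.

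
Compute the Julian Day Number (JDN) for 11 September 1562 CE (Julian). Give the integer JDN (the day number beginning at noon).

2291832

In the proleptic Gregorian calendar the same day is 21 September 1562.
JDN 2400001 is 17 November 1858 CE (Gregorian), MJD 0; the target day is −108169 days from there, so JDN = 2291832.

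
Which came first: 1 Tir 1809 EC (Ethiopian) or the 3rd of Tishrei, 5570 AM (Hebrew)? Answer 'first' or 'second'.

second

Converting both to JDN: 2384713 vs 2382039; the smaller is the second.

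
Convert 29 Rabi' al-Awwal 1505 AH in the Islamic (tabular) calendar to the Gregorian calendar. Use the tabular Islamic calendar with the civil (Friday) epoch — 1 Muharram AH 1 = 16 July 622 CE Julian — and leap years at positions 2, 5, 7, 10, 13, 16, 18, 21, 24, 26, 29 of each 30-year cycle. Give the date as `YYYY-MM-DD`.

2081-12-30

Julian Day Number of the source date = 2481494.
Converting JDN 2481494 to the Gregorian calendar gives 30 December 2081 CE.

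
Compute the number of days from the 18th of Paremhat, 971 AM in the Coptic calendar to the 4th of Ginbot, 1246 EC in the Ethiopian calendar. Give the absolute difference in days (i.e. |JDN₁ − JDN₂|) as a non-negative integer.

319

First date → JDN 2179519; second date → JDN 2179200.
The interval is |2179519 − 2179200| = 319 days.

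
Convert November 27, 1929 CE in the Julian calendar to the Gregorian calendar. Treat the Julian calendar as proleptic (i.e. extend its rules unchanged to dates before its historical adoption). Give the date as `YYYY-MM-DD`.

1929-12-10

For dates in this range the Gregorian date is 13 days ahead of the Julian.
27 November 1929 Julian + 13 days → 10 December 1929 Gregorian.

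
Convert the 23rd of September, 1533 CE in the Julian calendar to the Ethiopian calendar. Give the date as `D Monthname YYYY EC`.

Both dates share Julian Day Number 2281252; in the Ethiopian calendar that is 26 Meskerem 1526 EC.

26 Meskerem 1526 EC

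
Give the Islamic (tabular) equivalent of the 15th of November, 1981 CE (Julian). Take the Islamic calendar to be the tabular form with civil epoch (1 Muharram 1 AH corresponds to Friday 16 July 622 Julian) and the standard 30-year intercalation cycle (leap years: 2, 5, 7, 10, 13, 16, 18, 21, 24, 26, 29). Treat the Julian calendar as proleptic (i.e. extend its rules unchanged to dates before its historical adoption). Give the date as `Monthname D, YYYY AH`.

Muharram 30, 1402 AH

Julian Day Number of the source date = 2444937.
Converting JDN 2444937 to the tabular Islamic calendar gives 30 Muharram 1402 AH.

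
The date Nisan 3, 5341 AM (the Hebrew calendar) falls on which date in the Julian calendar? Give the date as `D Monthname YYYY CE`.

Julian Day Number of the source date = 2298584.
Converting JDN 2298584 to the Julian calendar gives 7 March 1581 CE.

7 March 1581 CE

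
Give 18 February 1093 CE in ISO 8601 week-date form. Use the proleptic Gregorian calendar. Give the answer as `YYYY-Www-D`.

The weekday is Saturday (ISO weekday 6).
That Saturday belongs to ISO week 7 of ISO year 1093.

1093-W07-6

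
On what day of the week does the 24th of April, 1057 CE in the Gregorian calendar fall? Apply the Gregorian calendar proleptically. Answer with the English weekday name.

Friday

2107235 ≡ 4 (mod 7); counting from Monday = 0 gives Friday.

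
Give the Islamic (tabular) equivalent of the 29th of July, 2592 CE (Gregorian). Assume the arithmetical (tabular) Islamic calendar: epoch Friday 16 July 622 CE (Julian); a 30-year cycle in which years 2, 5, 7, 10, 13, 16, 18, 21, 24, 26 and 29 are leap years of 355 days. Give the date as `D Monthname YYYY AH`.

28 Jumada al-Thani 2031 AH

Julian Day Number of the source date = 2667979.
Converting JDN 2667979 to the tabular Islamic calendar gives 28 Jumada al-Thani 2031 AH.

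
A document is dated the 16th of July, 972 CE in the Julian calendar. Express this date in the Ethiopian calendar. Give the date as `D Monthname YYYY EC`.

Julian Day Number of the source date = 2076278.
Converting JDN 2076278 to the Ethiopian calendar gives 22 Hamle 964 EC.

22 Hamle 964 EC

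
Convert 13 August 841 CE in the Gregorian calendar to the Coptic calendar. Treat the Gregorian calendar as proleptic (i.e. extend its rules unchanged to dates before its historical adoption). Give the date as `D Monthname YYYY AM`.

16 Mesori 557 AM

Julian Day Number of the source date = 2028454.
Converting JDN 2028454 to the Coptic calendar gives 16 Mesori 557 AM.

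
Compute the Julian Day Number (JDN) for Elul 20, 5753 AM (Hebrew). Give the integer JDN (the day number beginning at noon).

2449237

In the Gregorian calendar the same day is 6 September 1993.
JDN 2299161 is 15 October 1582 CE (Gregorian); the target day is +150076 days from there, so JDN = 2449237.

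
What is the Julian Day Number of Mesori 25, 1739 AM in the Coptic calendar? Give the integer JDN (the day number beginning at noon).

2460188

Equivalently 31 August 2023 (Gregorian).
JDN 2299161 is 15 October 1582 CE (Gregorian); the target day is +161027 days from there, so JDN = 2460188.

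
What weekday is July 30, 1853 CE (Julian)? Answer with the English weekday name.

Equivalently 11 August 1853 Gregorian, JDN 2398077.
Since JDN mod 7 = 3 (0 = Monday), the day is Thursday.

Thursday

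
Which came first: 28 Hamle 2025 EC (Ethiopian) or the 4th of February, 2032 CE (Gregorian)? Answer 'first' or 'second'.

second

First date → JDN 2463814; second date → JDN 2463267.
JDN 2463267 < JDN 2463814, so the second date is earlier.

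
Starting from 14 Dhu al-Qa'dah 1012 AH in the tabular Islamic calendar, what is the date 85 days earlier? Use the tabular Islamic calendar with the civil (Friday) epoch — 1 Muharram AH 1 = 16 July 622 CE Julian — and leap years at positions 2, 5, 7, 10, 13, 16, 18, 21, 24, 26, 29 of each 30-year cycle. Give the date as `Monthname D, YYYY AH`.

Sha'ban 17, 1012 AH

The starting date is JDN 2307013; 2307013 − 85 = 2306928.
JDN 2306928 corresponds to Sha'ban 17, 1012 AH.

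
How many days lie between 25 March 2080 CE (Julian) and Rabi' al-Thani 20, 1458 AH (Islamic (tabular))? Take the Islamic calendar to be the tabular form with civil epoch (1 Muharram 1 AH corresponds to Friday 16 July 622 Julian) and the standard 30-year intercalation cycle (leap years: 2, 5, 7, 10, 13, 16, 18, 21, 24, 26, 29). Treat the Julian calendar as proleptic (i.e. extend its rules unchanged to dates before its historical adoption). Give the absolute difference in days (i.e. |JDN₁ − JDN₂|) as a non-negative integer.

16002

First date → JDN 2480862; second date → JDN 2464860.
The interval is |2480862 − 2464860| = 16002 days.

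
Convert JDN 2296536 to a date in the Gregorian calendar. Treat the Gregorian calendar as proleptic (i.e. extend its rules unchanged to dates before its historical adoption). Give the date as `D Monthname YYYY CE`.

8 August 1575 CE

JDN 2451545 is 1 Jan 2000; 2296536 is −155009 days from there.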